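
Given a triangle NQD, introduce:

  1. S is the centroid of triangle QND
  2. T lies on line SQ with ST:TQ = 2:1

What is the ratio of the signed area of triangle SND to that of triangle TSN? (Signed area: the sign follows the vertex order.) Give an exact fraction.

Work in coordinates with N = (0, 0), Q = (1, 0), D = (0, 1).
1. S is the centroid of triangle QND ⇒ S = (1/3, 1/3)
2. T lies on line SQ with ST:TQ = 2:1 ⇒ T = (7/9, 1/9)
2·[SND] = -1/3, 2·[TSN] = 2/9
[SND]:[TSN] = -1/3:2/9 = -3/2

[SND]:[TSN] = -3/2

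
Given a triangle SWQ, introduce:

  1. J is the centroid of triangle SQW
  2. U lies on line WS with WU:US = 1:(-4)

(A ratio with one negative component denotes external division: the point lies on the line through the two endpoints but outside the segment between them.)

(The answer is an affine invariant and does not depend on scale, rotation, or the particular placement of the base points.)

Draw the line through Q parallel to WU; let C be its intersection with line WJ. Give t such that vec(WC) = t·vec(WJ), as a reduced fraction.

t = 3

Choose coordinates S = (0, 0), W = (1, 0), Q = (0, 1).
1. J is the centroid of triangle SQW ⇒ J = (1/3, 1/3)
2. U lies on line WS with WU:US = 1:(-4) ⇒ U = (4/3, 0)
through Q parallel to WU: direction (1/3, 0); meets WJ at C = (-1, 1)
C = W + t·(J−W) with t = 3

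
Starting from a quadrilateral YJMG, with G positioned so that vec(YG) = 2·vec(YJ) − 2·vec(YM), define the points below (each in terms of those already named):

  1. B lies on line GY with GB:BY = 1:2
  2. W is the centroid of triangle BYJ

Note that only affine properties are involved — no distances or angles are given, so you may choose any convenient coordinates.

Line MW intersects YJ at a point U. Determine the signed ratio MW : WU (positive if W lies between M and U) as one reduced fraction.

Assign Y = (0, 0), J = (1, 0), M = (0, 1), G = (2, -2) — the answer is frame-independent, so this choice is without loss of generality.
1. B lies on line GY with GB:BY = 1:2 ⇒ B = (4/3, -4/3)
2. W is the centroid of triangle BYJ ⇒ W = (7/9, -4/9)
line MW meets YJ at U = (7/13, 0)
W = M + t·(U−M) with t = 13/9, so MW:WU = 13/9:-4/9

MW:WU = -13/4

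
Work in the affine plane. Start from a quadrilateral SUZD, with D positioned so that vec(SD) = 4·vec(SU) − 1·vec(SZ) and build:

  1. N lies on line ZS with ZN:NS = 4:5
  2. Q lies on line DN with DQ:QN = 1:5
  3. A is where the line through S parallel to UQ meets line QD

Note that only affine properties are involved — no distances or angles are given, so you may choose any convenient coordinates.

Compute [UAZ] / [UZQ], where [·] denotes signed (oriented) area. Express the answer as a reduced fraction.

Choose coordinates S = (0, 0), U = (1, 0), Z = (0, 1), D = (4, -1).
1. N lies on line ZS with ZN:NS = 4:5 ⇒ N = (0, 5/9)
2. Q lies on line DN with DQ:QN = 1:5 ⇒ Q = (10/3, -20/27)
3. A is where the line through S parallel to UQ meets line QD ⇒ A = (70/9, -200/81)
2·[UAZ] = 349/81, 2·[UZQ] = -43/27
[UAZ]:[UZQ] = 349/81:-43/27 = -349/129

[UAZ]:[UZQ] = -349/129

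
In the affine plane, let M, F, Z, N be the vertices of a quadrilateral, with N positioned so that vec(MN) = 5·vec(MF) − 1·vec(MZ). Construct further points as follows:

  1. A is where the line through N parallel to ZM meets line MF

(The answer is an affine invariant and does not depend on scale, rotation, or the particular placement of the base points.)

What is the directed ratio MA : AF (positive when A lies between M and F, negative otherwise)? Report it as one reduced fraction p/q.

Set M = (0, 0), F = (1, 0), Z = (0, 1), N = (5, -1); any affine frame gives the same invariant.
1. A is where the line through N parallel to ZM meets line MF ⇒ A = (5, 0)
A = M + t·(F−M) with t = 5, so MA:AF = t:(1−t) = 5:-4

MA:AF = -5/4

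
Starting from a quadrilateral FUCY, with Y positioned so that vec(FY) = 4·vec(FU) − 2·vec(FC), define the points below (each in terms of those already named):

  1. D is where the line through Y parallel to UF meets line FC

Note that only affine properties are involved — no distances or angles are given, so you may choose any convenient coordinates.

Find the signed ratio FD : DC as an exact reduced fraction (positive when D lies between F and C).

Choose coordinates F = (0, 0), U = (1, 0), C = (0, 1), Y = (4, -2).
1. D is where the line through Y parallel to UF meets line FC ⇒ D = (0, -2)
D = F + t·(C−F) with t = -2, so FD:DC = t:(1−t) = -2:3

FD:DC = -2/3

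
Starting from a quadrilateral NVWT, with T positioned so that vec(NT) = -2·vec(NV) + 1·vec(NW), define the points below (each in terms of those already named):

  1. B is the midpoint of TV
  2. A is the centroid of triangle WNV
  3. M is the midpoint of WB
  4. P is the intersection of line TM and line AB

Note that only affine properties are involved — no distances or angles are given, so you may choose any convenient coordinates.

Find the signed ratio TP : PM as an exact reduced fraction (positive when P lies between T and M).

TP:PM = -2/3

Work in coordinates with N = (0, 0), V = (1, 0), W = (0, 1), T = (-2, 1).
1. B is the midpoint of TV ⇒ B = (-1/2, 1/2)
2. A is the centroid of triangle WNV ⇒ A = (1/3, 1/3)
3. M is the midpoint of WB ⇒ M = (-1/4, 3/4)
4. P is the intersection of line TM and line AB ⇒ P = (-11/2, 3/2)
P = T + t·(M−T) with t = -2, so TP:PM = t:(1−t) = -2:3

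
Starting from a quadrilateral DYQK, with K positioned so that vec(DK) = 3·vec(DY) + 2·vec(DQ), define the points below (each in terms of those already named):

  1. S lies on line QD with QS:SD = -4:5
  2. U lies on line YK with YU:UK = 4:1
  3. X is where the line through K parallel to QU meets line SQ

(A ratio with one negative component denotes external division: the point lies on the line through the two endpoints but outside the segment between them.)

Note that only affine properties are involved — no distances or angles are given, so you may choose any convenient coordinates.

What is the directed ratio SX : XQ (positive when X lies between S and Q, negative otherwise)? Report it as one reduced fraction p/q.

SX:XQ = 12

Choose coordinates D = (0, 0), Y = (1, 0), Q = (0, 1), K = (3, 2).
1. S lies on line QD with QS:SD = -4:5 ⇒ S = (0, 5)
2. U lies on line YK with YU:UK = 4:1 ⇒ U = (13/5, 8/5)
3. X is where the line through K parallel to QU meets line SQ ⇒ X = (0, 17/13)
X = S + t·(Q−S) with t = 12/13, so SX:XQ = t:(1−t) = 12/13:1/13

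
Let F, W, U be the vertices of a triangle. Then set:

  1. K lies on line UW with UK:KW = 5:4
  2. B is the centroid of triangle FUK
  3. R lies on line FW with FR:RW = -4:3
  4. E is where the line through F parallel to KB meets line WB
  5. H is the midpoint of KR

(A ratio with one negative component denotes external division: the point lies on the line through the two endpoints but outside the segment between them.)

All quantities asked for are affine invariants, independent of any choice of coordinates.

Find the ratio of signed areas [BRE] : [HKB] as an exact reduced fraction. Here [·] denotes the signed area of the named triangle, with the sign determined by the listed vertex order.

[BRE]:[HKB] = -195/2

Choose coordinates F = (0, 0), W = (1, 0), U = (0, 1).
1. K lies on line UW with UK:KW = 5:4 ⇒ K = (5/9, 4/9)
2. B is the centroid of triangle FUK ⇒ B = (5/27, 13/27)
3. R lies on line FW with FR:RW = -4:3 ⇒ R = (4, 0)
4. E is where the line through F parallel to KB meets line WB ⇒ E = (65/54, -13/108)
5. H is the midpoint of KR ⇒ H = (41/18, 2/9)
2·[BRE] = -65/36, 2·[HKB] = 1/54
[BRE]:[HKB] = -65/36:1/54 = -195/2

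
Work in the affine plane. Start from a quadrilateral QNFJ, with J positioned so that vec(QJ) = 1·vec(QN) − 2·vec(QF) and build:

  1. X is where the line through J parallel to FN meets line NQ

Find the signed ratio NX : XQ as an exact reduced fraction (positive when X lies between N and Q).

NX:XQ = -2

Choose coordinates Q = (0, 0), N = (1, 0), F = (0, 1), J = (1, -2).
1. X is where the line through J parallel to FN meets line NQ ⇒ X = (-1, 0)
X = N + t·(Q−N) with t = 2, so NX:XQ = t:(1−t) = 2:-1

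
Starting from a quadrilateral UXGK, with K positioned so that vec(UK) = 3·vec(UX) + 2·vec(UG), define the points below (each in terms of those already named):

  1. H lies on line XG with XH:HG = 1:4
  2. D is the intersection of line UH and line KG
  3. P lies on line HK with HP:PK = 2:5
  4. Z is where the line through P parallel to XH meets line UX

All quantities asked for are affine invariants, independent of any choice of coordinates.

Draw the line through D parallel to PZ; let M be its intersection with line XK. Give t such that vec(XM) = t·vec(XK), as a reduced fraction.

Work in coordinates with U = (0, 0), X = (1, 0), G = (0, 1), K = (3, 2).
1. H lies on line XG with XH:HG = 1:4 ⇒ H = (4/5, 1/5)
2. D is the intersection of line UH and line KG ⇒ D = (-12, -3)
3. P lies on line HK with HP:PK = 2:5 ⇒ P = (10/7, 5/7)
4. Z is where the line through P parallel to XH meets line UX ⇒ Z = (15/7, 0)
through D parallel to PZ: direction (5/7, -5/7); meets XK at M = (-7, -8)
M = X + t·(K−X) with t = -4

t = -4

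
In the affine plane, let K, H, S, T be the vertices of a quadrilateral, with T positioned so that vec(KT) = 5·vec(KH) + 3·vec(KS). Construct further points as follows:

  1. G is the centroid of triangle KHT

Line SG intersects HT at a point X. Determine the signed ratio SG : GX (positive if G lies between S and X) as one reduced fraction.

Set K = (0, 0), H = (1, 0), S = (0, 1), T = (5, 3); any affine frame gives the same invariant.
1. G is the centroid of triangle KHT ⇒ G = (2, 1)
line SG meets HT at X = (7/3, 1)
G = S + t·(X−S) with t = 6/7, so SG:GX = 6/7:1/7

SG:GX = 6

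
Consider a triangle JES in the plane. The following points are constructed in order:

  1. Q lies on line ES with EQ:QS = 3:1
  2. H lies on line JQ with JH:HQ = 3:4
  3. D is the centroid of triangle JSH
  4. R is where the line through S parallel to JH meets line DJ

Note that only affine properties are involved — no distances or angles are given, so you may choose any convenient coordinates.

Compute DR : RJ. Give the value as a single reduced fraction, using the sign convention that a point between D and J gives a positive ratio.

Set J = (0, 0), E = (1, 0), S = (0, 1); any affine frame gives the same invariant.
1. Q lies on line ES with EQ:QS = 3:1 ⇒ Q = (1/4, 3/4)
2. H lies on line JQ with JH:HQ = 3:4 ⇒ H = (3/28, 9/28)
3. D is the centroid of triangle JSH ⇒ D = (1/28, 37/84)
4. R is where the line through S parallel to JH meets line DJ ⇒ R = (3/28, 37/28)
R = D + t·(J−D) with t = -2, so DR:RJ = t:(1−t) = -2:3

DR:RJ = -2/3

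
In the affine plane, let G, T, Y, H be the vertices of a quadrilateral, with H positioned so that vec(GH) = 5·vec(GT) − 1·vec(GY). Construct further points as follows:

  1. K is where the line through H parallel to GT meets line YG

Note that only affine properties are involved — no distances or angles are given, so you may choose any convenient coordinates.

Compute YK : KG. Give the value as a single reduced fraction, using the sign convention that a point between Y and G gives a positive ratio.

Set G = (0, 0), T = (1, 0), Y = (0, 1), H = (5, -1); any affine frame gives the same invariant.
1. K is where the line through H parallel to GT meets line YG ⇒ K = (0, -1)
K = Y + t·(G−Y) with t = 2, so YK:KG = t:(1−t) = 2:-1

YK:KG = -2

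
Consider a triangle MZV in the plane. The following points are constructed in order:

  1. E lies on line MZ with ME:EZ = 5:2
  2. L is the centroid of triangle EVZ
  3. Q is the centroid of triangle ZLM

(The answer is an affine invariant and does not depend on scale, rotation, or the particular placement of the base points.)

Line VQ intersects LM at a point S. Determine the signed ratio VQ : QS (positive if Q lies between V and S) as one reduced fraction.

Choose coordinates M = (0, 0), Z = (1, 0), V = (0, 1).
1. E lies on line MZ with ME:EZ = 5:2 ⇒ E = (5/7, 0)
2. L is the centroid of triangle EVZ ⇒ L = (4/7, 1/3)
3. Q is the centroid of triangle ZLM ⇒ Q = (11/21, 1/9)
line VQ meets LM at S = (132/301, 11/43)
Q = V + t·(S−V) with t = 43/36, so VQ:QS = 43/36:-7/36

VQ:QS = -43/7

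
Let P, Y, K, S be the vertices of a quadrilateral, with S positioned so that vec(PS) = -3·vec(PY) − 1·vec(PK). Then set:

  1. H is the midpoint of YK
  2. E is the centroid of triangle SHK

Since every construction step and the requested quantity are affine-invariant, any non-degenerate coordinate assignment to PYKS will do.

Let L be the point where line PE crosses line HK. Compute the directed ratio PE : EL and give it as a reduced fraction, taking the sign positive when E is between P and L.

PE:EL = -2/5

Work in coordinates with P = (0, 0), Y = (1, 0), K = (0, 1), S = (-3, -1).
1. H is the midpoint of YK ⇒ H = (1/2, 1/2)
2. E is the centroid of triangle SHK ⇒ E = (-5/6, 1/6)
line PE meets HK at L = (5/4, -1/4)
E = P + t·(L−P) with t = -2/3, so PE:EL = -2/3:5/3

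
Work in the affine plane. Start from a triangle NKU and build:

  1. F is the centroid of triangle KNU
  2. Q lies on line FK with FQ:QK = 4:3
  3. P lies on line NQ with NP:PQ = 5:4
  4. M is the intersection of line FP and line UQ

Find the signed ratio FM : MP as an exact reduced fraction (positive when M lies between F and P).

Assign N = (0, 0), K = (1, 0), U = (0, 1) — the answer is frame-independent, so this choice is without loss of generality.
1. F is the centroid of triangle KNU ⇒ F = (1/3, 1/3)
2. Q lies on line FK with FQ:QK = 4:3 ⇒ Q = (5/7, 1/7)
3. P lies on line NQ with NP:PQ = 5:4 ⇒ P = (25/63, 5/63)
4. M is the intersection of line FP and line UQ ⇒ M = (5/21, 5/7)
M = F + t·(P−F) with t = -3/2, so FM:MP = t:(1−t) = -3/2:5/2

FM:MP = -3/5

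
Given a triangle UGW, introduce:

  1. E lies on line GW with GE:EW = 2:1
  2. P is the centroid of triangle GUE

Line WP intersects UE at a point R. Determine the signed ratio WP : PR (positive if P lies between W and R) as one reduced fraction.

Set U = (0, 0), G = (1, 0), W = (0, 1); any affine frame gives the same invariant.
1. E lies on line GW with GE:EW = 2:1 ⇒ E = (1/3, 2/3)
2. P is the centroid of triangle GUE ⇒ P = (4/9, 2/9)
line WP meets UE at R = (4/15, 8/15)
P = W + t·(R−W) with t = 5/3, so WP:PR = 5/3:-2/3

WP:PR = -5/2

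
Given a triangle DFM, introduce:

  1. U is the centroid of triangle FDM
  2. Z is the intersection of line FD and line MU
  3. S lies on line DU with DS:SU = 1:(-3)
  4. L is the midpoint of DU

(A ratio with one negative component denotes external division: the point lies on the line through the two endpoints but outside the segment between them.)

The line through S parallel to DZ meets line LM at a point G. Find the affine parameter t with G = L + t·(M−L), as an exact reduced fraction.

Set D = (0, 0), F = (1, 0), M = (0, 1); any affine frame gives the same invariant.
1. U is the centroid of triangle FDM ⇒ U = (1/3, 1/3)
2. Z is the intersection of line FD and line MU ⇒ Z = (1/2, 0)
3. S lies on line DU with DS:SU = 1:(-3) ⇒ S = (-1/6, -1/6)
4. L is the midpoint of DU ⇒ L = (1/6, 1/6)
through S parallel to DZ: direction (1/2, 0); meets LM at G = (7/30, -1/6)
G = L + t·(M−L) with t = -2/5

t = -2/5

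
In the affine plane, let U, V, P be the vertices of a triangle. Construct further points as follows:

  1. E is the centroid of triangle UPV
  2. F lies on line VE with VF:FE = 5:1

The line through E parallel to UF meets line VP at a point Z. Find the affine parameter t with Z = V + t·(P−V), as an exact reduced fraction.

Set U = (0, 0), V = (1, 0), P = (0, 1); any affine frame gives the same invariant.
1. E is the centroid of triangle UPV ⇒ E = (1/3, 1/3)
2. F lies on line VE with VF:FE = 5:1 ⇒ F = (4/9, 5/18)
through E parallel to UF: direction (4/9, 5/18); meets VP at Z = (7/13, 6/13)
Z = V + t·(P−V) with t = 6/13

t = 6/13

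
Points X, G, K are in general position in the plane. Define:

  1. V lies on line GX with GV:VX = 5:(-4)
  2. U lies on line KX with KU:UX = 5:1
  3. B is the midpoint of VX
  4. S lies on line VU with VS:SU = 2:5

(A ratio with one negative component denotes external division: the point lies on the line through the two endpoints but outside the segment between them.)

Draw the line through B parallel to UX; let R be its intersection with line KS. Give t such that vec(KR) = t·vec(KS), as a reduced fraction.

t = 7/10

Set X = (0, 0), G = (1, 0), K = (0, 1); any affine frame gives the same invariant.
1. V lies on line GX with GV:VX = 5:(-4) ⇒ V = (-4, 0)
2. U lies on line KX with KU:UX = 5:1 ⇒ U = (0, 1/6)
3. B is the midpoint of VX ⇒ B = (-2, 0)
4. S lies on line VU with VS:SU = 2:5 ⇒ S = (-20/7, 1/21)
through B parallel to UX: direction (0, -1/6); meets KS at R = (-2, 1/3)
R = K + t·(S−K) with t = 7/10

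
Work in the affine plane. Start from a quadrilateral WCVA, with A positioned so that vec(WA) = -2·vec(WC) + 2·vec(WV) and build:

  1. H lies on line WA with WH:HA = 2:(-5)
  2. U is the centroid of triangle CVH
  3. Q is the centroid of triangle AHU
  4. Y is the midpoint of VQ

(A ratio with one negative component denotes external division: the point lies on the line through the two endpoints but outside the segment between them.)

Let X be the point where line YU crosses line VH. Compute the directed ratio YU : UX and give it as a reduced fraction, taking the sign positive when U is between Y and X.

YU:UX = -5/2

Choose coordinates W = (0, 0), C = (1, 0), V = (0, 1), A = (-2, 2).
1. H lies on line WA with WH:HA = 2:(-5) ⇒ H = (4/3, -4/3)
2. U is the centroid of triangle CVH ⇒ U = (7/9, -1/9)
3. Q is the centroid of triangle AHU ⇒ Q = (1/27, 5/27)
4. Y is the midpoint of VQ ⇒ Y = (1/54, 16/27)
line YU meets VH at X = (64/135, 23/135)
U = Y + t·(X−Y) with t = 5/3, so YU:UX = 5/3:-2/3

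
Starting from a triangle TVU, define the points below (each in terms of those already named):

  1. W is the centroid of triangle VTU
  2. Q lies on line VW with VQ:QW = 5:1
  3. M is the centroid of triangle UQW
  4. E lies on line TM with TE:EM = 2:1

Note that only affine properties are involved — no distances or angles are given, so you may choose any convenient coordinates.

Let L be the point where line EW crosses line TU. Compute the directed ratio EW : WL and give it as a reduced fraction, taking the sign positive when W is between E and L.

Assign T = (0, 0), V = (1, 0), U = (0, 1) — the answer is frame-independent, so this choice is without loss of generality.
1. W is the centroid of triangle VTU ⇒ W = (1/3, 1/3)
2. Q lies on line VW with VQ:QW = 5:1 ⇒ Q = (4/9, 5/18)
3. M is the centroid of triangle UQW ⇒ M = (7/27, 29/54)
4. E lies on line TM with TE:EM = 2:1 ⇒ E = (14/81, 29/81)
line EW meets TU at L = (0, 5/13)
W = E + t·(L−E) with t = -13/14, so EW:WL = -13/14:27/14

EW:WL = -13/27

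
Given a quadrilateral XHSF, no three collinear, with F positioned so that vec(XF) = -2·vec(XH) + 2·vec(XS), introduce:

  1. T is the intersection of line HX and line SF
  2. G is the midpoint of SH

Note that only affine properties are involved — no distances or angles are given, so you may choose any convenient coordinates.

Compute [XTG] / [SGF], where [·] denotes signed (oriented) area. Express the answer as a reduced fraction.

Set X = (0, 0), H = (1, 0), S = (0, 1), F = (-2, 2); any affine frame gives the same invariant.
1. T is the intersection of line HX and line SF ⇒ T = (2, 0)
2. G is the midpoint of SH ⇒ G = (1/2, 1/2)
2·[XTG] = 1, 2·[SGF] = -1/2
[XTG]:[SGF] = 1:-1/2 = -2

[XTG]:[SGF] = -2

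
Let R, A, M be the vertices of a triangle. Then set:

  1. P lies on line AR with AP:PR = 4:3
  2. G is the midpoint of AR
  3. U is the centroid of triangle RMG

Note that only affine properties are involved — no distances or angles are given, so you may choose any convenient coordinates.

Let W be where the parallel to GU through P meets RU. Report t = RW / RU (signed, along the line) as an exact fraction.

Work in coordinates with R = (0, 0), A = (1, 0), M = (0, 1).
1. P lies on line AR with AP:PR = 4:3 ⇒ P = (3/7, 0)
2. G is the midpoint of AR ⇒ G = (1/2, 0)
3. U is the centroid of triangle RMG ⇒ U = (1/6, 1/3)
through P parallel to GU: direction (-1/3, 1/3); meets RU at W = (1/7, 2/7)
W = R + t·(U−R) with t = 6/7

t = 6/7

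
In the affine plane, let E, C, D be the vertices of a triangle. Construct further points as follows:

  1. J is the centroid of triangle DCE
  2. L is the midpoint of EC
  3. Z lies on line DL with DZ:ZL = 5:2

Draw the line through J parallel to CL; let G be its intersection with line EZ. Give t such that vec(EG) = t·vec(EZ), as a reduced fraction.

t = 7/6

Work in coordinates with E = (0, 0), C = (1, 0), D = (0, 1).
1. J is the centroid of triangle DCE ⇒ J = (1/3, 1/3)
2. L is the midpoint of EC ⇒ L = (1/2, 0)
3. Z lies on line DL with DZ:ZL = 5:2 ⇒ Z = (5/14, 2/7)
through J parallel to CL: direction (-1/2, 0); meets EZ at G = (5/12, 1/3)
G = E + t·(Z−E) with t = 7/6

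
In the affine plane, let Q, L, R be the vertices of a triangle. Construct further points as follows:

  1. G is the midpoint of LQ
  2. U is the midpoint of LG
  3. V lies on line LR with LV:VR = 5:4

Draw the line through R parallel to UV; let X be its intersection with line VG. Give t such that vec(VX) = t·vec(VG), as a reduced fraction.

Assign Q = (0, 0), L = (1, 0), R = (0, 1) — the answer is frame-independent, so this choice is without loss of generality.
1. G is the midpoint of LQ ⇒ G = (1/2, 0)
2. U is the midpoint of LG ⇒ U = (3/4, 0)
3. V lies on line LR with LV:VR = 5:4 ⇒ V = (4/9, 5/9)
through R parallel to UV: direction (-11/36, 5/9); meets VG at X = (22/45, 1/9)
X = V + t·(G−V) with t = 4/5

t = 4/5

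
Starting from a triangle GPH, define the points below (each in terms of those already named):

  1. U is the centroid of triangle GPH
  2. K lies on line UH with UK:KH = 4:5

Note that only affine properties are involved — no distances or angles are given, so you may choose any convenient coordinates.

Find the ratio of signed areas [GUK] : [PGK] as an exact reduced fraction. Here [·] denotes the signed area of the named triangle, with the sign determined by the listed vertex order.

Choose coordinates G = (0, 0), P = (1, 0), H = (0, 1).
1. U is the centroid of triangle GPH ⇒ U = (1/3, 1/3)
2. K lies on line UH with UK:KH = 4:5 ⇒ K = (5/27, 17/27)
2·[GUK] = 4/27, 2·[PGK] = -17/27
[GUK]:[PGK] = 4/27:-17/27 = -4/17

[GUK]:[PGK] = -4/17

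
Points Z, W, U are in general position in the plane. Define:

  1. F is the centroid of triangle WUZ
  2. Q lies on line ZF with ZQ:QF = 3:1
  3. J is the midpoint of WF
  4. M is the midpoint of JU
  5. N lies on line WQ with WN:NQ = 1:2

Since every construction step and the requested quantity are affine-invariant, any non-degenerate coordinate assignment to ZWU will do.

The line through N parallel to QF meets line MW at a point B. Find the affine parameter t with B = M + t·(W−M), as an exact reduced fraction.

Choose coordinates Z = (0, 0), W = (1, 0), U = (0, 1).
1. F is the centroid of triangle WUZ ⇒ F = (1/3, 1/3)
2. Q lies on line ZF with ZQ:QF = 3:1 ⇒ Q = (1/4, 1/4)
3. J is the midpoint of WF ⇒ J = (2/3, 1/6)
4. M is the midpoint of JU ⇒ M = (1/3, 7/12)
5. N lies on line WQ with WN:NQ = 1:2 ⇒ N = (3/4, 1/12)
through N parallel to QF: direction (1/12, 1/12); meets MW at B = (37/45, 7/45)
B = M + t·(W−M) with t = 11/15

t = 11/15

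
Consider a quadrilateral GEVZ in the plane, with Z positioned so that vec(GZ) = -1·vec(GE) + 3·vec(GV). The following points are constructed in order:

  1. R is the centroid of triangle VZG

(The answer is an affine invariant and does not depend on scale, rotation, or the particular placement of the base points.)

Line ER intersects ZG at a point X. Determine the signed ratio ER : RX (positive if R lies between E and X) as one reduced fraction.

Assign G = (0, 0), E = (1, 0), V = (0, 1), Z = (-1, 3) — the answer is frame-independent, so this choice is without loss of generality.
1. R is the centroid of triangle VZG ⇒ R = (-1/3, 4/3)
line ER meets ZG at X = (-1/2, 3/2)
R = E + t·(X−E) with t = 8/9, so ER:RX = 8/9:1/9

ER:RX = 8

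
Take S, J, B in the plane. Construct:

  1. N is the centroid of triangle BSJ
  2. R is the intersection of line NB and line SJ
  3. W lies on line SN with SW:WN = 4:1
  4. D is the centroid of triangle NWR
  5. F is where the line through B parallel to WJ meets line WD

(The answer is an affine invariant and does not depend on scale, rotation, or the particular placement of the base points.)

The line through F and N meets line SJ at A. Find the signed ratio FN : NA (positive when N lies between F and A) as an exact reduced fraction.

Choose coordinates S = (0, 0), J = (1, 0), B = (0, 1).
1. N is the centroid of triangle BSJ ⇒ N = (1/3, 1/3)
2. R is the intersection of line NB and line SJ ⇒ R = (1/2, 0)
3. W lies on line SN with SW:WN = 4:1 ⇒ W = (4/15, 4/15)
4. D is the centroid of triangle NWR ⇒ D = (11/30, 1/5)
5. F is where the line through B parallel to WJ meets line WD ⇒ F = (-11/6, 5/3)
line FN meets SJ at A = (7/8, 0)
N = F + t·(A−F) with t = 4/5, so FN:NA = 4/5:1/5

FN:NA = 4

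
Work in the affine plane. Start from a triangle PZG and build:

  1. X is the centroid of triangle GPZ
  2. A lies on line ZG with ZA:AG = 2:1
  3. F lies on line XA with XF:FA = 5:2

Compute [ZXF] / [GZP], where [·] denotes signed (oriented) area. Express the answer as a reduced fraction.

Assign P = (0, 0), Z = (1, 0), G = (0, 1) — the answer is frame-independent, so this choice is without loss of generality.
1. X is the centroid of triangle GPZ ⇒ X = (1/3, 1/3)
2. A lies on line ZG with ZA:AG = 2:1 ⇒ A = (1/3, 2/3)
3. F lies on line XA with XF:FA = 5:2 ⇒ F = (1/3, 4/7)
2·[ZXF] = -10/63, 2·[GZP] = -1
[ZXF]:[GZP] = -10/63:-1 = 10/63

[ZXF]:[GZP] = 10/63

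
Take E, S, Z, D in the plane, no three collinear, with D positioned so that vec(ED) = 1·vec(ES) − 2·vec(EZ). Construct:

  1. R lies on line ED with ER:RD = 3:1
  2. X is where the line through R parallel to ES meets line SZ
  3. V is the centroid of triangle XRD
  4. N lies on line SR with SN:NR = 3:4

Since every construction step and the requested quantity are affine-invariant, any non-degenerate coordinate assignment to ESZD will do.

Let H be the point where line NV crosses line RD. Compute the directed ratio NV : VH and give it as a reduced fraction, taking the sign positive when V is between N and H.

Assign E = (0, 0), S = (1, 0), Z = (0, 1), D = (1, -2) — the answer is frame-independent, so this choice is without loss of generality.
1. R lies on line ED with ER:RD = 3:1 ⇒ R = (3/4, -3/2)
2. X is where the line through R parallel to ES meets line SZ ⇒ X = (5/2, -3/2)
3. V is the centroid of triangle XRD ⇒ V = (17/12, -5/3)
4. N lies on line SR with SN:NR = 3:4 ⇒ N = (25/28, -9/14)
line NV meets RD at H = (-97/4, 97/2)
V = N + t·(H−N) with t = -1/48, so NV:VH = -1/48:49/48

NV:VH = -1/49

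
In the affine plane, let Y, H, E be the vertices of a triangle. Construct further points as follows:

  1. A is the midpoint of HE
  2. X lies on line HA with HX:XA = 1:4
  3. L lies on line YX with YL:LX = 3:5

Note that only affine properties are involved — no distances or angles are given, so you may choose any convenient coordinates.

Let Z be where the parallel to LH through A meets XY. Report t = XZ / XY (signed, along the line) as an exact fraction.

Choose coordinates Y = (0, 0), H = (1, 0), E = (0, 1).
1. A is the midpoint of HE ⇒ A = (1/2, 1/2)
2. X lies on line HA with HX:XA = 1:4 ⇒ X = (9/10, 1/10)
3. L lies on line YX with YL:LX = 3:5 ⇒ L = (27/80, 3/80)
through A parallel to LH: direction (53/80, -3/80); meets XY at Z = (63/20, 7/20)
Z = X + t·(Y−X) with t = -5/2

t = -5/2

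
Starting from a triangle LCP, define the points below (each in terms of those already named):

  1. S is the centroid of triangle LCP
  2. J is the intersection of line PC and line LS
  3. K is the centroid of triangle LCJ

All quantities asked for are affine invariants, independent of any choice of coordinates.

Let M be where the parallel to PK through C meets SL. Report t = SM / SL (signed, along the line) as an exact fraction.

t = -7/8

Work in coordinates with L = (0, 0), C = (1, 0), P = (0, 1).
1. S is the centroid of triangle LCP ⇒ S = (1/3, 1/3)
2. J is the intersection of line PC and line LS ⇒ J = (1/2, 1/2)
3. K is the centroid of triangle LCJ ⇒ K = (1/2, 1/6)
through C parallel to PK: direction (1/2, -5/6); meets SL at M = (5/8, 5/8)
M = S + t·(L−S) with t = -7/8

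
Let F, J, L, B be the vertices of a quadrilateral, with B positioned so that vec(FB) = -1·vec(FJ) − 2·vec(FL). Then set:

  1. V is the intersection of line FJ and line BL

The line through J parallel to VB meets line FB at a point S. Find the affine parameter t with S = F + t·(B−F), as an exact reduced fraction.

Work in coordinates with F = (0, 0), J = (1, 0), L = (0, 1), B = (-1, -2).
1. V is the intersection of line FJ and line BL ⇒ V = (-1/3, 0)
through J parallel to VB: direction (-2/3, -2); meets FB at S = (3, 6)
S = F + t·(B−F) with t = -3

t = -3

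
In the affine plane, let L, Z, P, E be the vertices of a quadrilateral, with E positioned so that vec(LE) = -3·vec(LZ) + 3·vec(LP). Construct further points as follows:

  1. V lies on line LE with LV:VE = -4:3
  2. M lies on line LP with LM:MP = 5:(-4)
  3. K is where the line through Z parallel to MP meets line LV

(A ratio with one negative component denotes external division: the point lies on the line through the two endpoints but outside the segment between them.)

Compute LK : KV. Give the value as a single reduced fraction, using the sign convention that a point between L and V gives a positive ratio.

Assign L = (0, 0), Z = (1, 0), P = (0, 1), E = (-3, 3) — the answer is frame-independent, so this choice is without loss of generality.
1. V lies on line LE with LV:VE = -4:3 ⇒ V = (-12, 12)
2. M lies on line LP with LM:MP = 5:(-4) ⇒ M = (0, 5)
3. K is where the line through Z parallel to MP meets line LV ⇒ K = (1, -1)
K = L + t·(V−L) with t = -1/12, so LK:KV = t:(1−t) = -1/12:13/12

LK:KV = -1/13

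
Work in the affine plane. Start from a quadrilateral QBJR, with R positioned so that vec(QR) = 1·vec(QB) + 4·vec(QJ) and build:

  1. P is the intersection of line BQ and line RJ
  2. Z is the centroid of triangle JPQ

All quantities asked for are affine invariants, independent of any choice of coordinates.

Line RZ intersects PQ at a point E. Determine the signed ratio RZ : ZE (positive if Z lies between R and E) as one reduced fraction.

RZ:ZE = 11

Assign Q = (0, 0), B = (1, 0), J = (0, 1), R = (1, 4) — the answer is frame-independent, so this choice is without loss of generality.
1. P is the intersection of line BQ and line RJ ⇒ P = (-1/3, 0)
2. Z is the centroid of triangle JPQ ⇒ Z = (-1/9, 1/3)
line RZ meets PQ at E = (-7/33, 0)
Z = R + t·(E−R) with t = 11/12, so RZ:ZE = 11/12:1/12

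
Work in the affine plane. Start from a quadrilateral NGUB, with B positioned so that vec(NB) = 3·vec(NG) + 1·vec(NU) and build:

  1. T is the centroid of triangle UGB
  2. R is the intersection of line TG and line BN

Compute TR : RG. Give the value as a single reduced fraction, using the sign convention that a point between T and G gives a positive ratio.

Choose coordinates N = (0, 0), G = (1, 0), U = (0, 1), B = (3, 1).
1. T is the centroid of triangle UGB ⇒ T = (4/3, 2/3)
2. R is the intersection of line TG and line BN ⇒ R = (6/5, 2/5)
R = T + t·(G−T) with t = 2/5, so TR:RG = t:(1−t) = 2/5:3/5

TR:RG = 2/3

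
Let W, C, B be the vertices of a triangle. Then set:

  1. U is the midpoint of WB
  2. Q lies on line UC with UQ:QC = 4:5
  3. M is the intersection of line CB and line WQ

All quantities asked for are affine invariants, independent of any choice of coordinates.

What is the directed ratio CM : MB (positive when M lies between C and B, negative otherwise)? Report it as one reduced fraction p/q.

CM:MB = 5/8

Choose coordinates W = (0, 0), C = (1, 0), B = (0, 1).
1. U is the midpoint of WB ⇒ U = (0, 1/2)
2. Q lies on line UC with UQ:QC = 4:5 ⇒ Q = (4/9, 5/18)
3. M is the intersection of line CB and line WQ ⇒ M = (8/13, 5/13)
M = C + t·(B−C) with t = 5/13, so CM:MB = t:(1−t) = 5/13:8/13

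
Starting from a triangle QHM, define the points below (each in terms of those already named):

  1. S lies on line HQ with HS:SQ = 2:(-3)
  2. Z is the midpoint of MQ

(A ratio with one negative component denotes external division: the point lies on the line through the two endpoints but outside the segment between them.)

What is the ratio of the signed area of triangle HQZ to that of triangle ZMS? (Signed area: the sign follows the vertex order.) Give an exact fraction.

Work in coordinates with Q = (0, 0), H = (1, 0), M = (0, 1).
1. S lies on line HQ with HS:SQ = 2:(-3) ⇒ S = (3, 0)
2. Z is the midpoint of MQ ⇒ Z = (0, 1/2)
2·[HQZ] = -1/2, 2·[ZMS] = -3/2
[HQZ]:[ZMS] = -1/2:-3/2 = 1/3

[HQZ]:[ZMS] = 1/3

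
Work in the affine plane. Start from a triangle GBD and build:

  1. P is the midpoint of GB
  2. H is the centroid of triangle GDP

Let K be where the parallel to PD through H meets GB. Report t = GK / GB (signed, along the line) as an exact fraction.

Work in coordinates with G = (0, 0), B = (1, 0), D = (0, 1).
1. P is the midpoint of GB ⇒ P = (1/2, 0)
2. H is the centroid of triangle GDP ⇒ H = (1/6, 1/3)
through H parallel to PD: direction (-1/2, 1); meets GB at K = (1/3, 0)
K = G + t·(B−G) with t = 1/3

t = 1/3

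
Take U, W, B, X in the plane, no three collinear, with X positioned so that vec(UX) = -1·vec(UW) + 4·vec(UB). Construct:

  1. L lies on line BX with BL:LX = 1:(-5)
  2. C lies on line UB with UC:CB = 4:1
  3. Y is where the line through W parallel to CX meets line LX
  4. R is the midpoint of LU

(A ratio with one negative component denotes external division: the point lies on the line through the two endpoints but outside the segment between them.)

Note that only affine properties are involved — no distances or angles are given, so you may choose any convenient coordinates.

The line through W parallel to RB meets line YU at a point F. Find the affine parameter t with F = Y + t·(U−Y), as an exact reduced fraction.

Assign U = (0, 0), W = (1, 0), B = (0, 1), X = (-1, 4) — the answer is frame-independent, so this choice is without loss of generality.
1. L lies on line BX with BL:LX = 1:(-5) ⇒ L = (1/4, 1/4)
2. C lies on line UB with UC:CB = 4:1 ⇒ C = (0, 4/5)
3. Y is where the line through W parallel to CX meets line LX ⇒ Y = (11, -32)
4. R is the midpoint of LU ⇒ R = (1/8, 1/8)
through W parallel to RB: direction (-1/8, 7/8); meets YU at F = (77/45, -224/45)
F = Y + t·(U−Y) with t = 38/45

t = 38/45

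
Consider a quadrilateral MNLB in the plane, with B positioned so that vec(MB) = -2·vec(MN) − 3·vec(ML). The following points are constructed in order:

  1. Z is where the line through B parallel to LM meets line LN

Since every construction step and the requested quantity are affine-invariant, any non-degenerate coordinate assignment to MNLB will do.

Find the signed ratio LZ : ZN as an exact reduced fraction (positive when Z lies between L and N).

Set M = (0, 0), N = (1, 0), L = (0, 1), B = (-2, -3); any affine frame gives the same invariant.
1. Z is where the line through B parallel to LM meets line LN ⇒ Z = (-2, 3)
Z = L + t·(N−L) with t = -2, so LZ:ZN = t:(1−t) = -2:3

LZ:ZN = -2/3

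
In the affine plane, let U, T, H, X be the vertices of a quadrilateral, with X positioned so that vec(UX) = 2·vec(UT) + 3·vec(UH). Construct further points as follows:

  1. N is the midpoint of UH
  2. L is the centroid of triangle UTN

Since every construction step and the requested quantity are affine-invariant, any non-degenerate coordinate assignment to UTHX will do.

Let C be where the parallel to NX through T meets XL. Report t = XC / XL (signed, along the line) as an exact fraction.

Choose coordinates U = (0, 0), T = (1, 0), H = (0, 1), X = (2, 3).
1. N is the midpoint of UH ⇒ N = (0, 1/2)
2. L is the centroid of triangle UTN ⇒ L = (1/3, 1/6)
through T parallel to NX: direction (2, 5/2); meets XL at C = (-17/9, -65/18)
C = X + t·(L−X) with t = 7/3

t = 7/3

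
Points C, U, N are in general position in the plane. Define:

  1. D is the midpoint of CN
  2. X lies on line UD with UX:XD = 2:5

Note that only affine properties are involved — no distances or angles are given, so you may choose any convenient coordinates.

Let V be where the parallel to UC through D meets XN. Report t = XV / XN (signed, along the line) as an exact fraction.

t = 5/12

Set C = (0, 0), U = (1, 0), N = (0, 1); any affine frame gives the same invariant.
1. D is the midpoint of CN ⇒ D = (0, 1/2)
2. X lies on line UD with UX:XD = 2:5 ⇒ X = (5/7, 1/7)
through D parallel to UC: direction (-1, 0); meets XN at V = (5/12, 1/2)
V = X + t·(N−X) with t = 5/12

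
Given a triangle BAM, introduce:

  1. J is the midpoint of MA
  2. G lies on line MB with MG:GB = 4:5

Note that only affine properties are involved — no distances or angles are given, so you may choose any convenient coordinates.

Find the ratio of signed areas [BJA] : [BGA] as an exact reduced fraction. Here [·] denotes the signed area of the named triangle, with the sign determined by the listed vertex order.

[BJA]:[BGA] = 9/10

Assign B = (0, 0), A = (1, 0), M = (0, 1) — the answer is frame-independent, so this choice is without loss of generality.
1. J is the midpoint of MA ⇒ J = (1/2, 1/2)
2. G lies on line MB with MG:GB = 4:5 ⇒ G = (0, 5/9)
2·[BJA] = -1/2, 2·[BGA] = -5/9
[BJA]:[BGA] = -1/2:-5/9 = 9/10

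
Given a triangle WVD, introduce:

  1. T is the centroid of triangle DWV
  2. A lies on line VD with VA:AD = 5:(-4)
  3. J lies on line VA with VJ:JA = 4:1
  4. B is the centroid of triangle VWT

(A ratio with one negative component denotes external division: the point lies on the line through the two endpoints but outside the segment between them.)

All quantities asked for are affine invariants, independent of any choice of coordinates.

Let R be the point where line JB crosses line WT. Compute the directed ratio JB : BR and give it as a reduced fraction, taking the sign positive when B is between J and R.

Work in coordinates with W = (0, 0), V = (1, 0), D = (0, 1).
1. T is the centroid of triangle DWV ⇒ T = (1/3, 1/3)
2. A lies on line VD with VA:AD = 5:(-4) ⇒ A = (-4, 5)
3. J lies on line VA with VJ:JA = 4:1 ⇒ J = (-3, 4)
4. B is the centroid of triangle VWT ⇒ B = (4/9, 1/9)
line JB meets WT at R = (19/66, 19/66)
B = J + t·(R−J) with t = 22/21, so JB:BR = 22/21:-1/21

JB:BR = -22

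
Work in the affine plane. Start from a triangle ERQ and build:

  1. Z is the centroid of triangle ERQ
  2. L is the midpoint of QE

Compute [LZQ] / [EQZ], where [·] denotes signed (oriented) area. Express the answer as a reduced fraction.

Work in coordinates with E = (0, 0), R = (1, 0), Q = (0, 1).
1. Z is the centroid of triangle ERQ ⇒ Z = (1/3, 1/3)
2. L is the midpoint of QE ⇒ L = (0, 1/2)
2·[LZQ] = 1/6, 2·[EQZ] = -1/3
[LZQ]:[EQZ] = 1/6:-1/3 = -1/2

[LZQ]:[EQZ] = -1/2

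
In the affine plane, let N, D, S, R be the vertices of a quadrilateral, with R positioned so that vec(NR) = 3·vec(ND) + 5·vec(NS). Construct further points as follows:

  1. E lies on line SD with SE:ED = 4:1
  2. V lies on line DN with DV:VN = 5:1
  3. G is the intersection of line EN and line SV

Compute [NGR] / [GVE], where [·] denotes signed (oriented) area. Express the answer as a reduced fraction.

Assign N = (0, 0), D = (1, 0), S = (0, 1), R = (3, 5) — the answer is frame-independent, so this choice is without loss of generality.
1. E lies on line SD with SE:ED = 4:1 ⇒ E = (4/5, 1/5)
2. V lies on line DN with DV:VN = 5:1 ⇒ V = (1/6, 0)
3. G is the intersection of line EN and line SV ⇒ G = (4/25, 1/25)
2·[NGR] = 17/25, 2·[GVE] = 2/75
[NGR]:[GVE] = 17/25:2/75 = 51/2

[NGR]:[GVE] = 51/2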